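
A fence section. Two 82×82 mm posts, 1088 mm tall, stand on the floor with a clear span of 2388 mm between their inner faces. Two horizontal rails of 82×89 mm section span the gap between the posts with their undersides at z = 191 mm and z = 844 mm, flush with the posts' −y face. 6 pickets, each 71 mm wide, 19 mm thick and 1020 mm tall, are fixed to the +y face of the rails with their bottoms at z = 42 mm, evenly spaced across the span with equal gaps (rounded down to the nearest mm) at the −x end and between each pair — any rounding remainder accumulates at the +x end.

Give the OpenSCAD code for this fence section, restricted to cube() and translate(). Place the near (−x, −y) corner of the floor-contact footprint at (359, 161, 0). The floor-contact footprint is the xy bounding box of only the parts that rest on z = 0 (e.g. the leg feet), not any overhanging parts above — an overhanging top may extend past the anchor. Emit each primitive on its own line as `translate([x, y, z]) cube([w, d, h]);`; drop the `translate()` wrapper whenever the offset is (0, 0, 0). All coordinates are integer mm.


translate([359, 161, 0]) cube([82, 82, 1088]);
translate([2829, 161, 0]) cube([82, 82, 1088]);
translate([441, 161, 191]) cube([2388, 82, 89]);
translate([441, 161, 844]) cube([2388, 82, 89]);
translate([721, 243, 42]) cube([71, 19, 1020]);
translate([1072, 243, 42]) cube([71, 19, 1020]);
translate([1423, 243, 42]) cube([71, 19, 1020]);
translate([1774, 243, 42]) cube([71, 19, 1020]);
translate([2125, 243, 42]) cube([71, 19, 1020]);
translate([2476, 243, 42]) cube([71, 19, 1020]);


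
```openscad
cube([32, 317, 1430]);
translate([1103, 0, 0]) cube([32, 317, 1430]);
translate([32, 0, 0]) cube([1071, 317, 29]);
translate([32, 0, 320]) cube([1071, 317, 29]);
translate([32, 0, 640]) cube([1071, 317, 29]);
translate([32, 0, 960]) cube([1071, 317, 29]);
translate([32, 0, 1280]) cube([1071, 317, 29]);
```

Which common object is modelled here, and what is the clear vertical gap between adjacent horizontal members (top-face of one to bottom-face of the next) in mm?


A bookshelf. The clear shelf gap is 291 mm.

Two tall side panels with 5 horizontal boards between them — a bookshelf. The first two shelf undersides are at z = 0 and z = 320; with shelf thickness 29, the clear gap is 320 − 0 − 29 = 291 mm.


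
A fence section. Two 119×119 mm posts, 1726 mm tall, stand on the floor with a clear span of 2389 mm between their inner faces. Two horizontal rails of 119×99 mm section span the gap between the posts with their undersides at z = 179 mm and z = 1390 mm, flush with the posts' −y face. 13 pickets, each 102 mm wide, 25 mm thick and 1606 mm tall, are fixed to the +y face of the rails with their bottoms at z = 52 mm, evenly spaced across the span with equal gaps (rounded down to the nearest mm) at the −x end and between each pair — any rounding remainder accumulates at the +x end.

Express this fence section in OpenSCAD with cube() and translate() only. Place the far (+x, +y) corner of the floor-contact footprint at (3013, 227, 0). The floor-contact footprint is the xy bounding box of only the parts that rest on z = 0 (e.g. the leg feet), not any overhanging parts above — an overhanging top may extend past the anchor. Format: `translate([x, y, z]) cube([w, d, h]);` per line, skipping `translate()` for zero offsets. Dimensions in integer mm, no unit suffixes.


translate([386, 108, 0]) cube([119, 119, 1726]);
translate([2894, 108, 0]) cube([119, 119, 1726]);
translate([505, 108, 179]) cube([2389, 119, 99]);
translate([505, 108, 1390]) cube([2389, 119, 99]);
translate([580, 227, 52]) cube([102, 25, 1606]);
translate([757, 227, 52]) cube([102, 25, 1606]);
translate([934, 227, 52]) cube([102, 25, 1606]);
translate([1111, 227, 52]) cube([102, 25, 1606]);
translate([1288, 227, 52]) cube([102, 25, 1606]);
translate([1465, 227, 52]) cube([102, 25, 1606]);
translate([1642, 227, 52]) cube([102, 25, 1606]);
translate([1819, 227, 52]) cube([102, 25, 1606]);
translate([1996, 227, 52]) cube([102, 25, 1606]);
translate([2173, 227, 52]) cube([102, 25, 1606]);
translate([2350, 227, 52]) cube([102, 25, 1606]);
translate([2527, 227, 52]) cube([102, 25, 1606]);
translate([2704, 227, 52]) cube([102, 25, 1606]);


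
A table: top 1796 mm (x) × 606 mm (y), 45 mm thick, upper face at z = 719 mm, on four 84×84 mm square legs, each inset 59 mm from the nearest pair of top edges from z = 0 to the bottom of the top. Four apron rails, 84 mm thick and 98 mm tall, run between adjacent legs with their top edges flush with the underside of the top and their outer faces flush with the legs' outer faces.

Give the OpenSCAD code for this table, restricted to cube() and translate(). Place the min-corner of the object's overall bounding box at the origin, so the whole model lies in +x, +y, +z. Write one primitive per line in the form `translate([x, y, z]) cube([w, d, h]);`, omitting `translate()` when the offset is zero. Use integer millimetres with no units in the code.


// leg_h = 719 - 45 = 674
// apron z = 674 - 98 = 576
translate([0, 0, 674]) cube([1796, 606, 45]);
translate([59, 59, 0]) cube([84, 84, 674]);
translate([1653, 59, 0]) cube([84, 84, 674]);
translate([59, 463, 0]) cube([84, 84, 674]);
translate([1653, 463, 0]) cube([84, 84, 674]);
translate([143, 59, 576]) cube([1510, 84, 98]);
translate([143, 463, 576]) cube([1510, 84, 98]);
translate([59, 143, 576]) cube([84, 320, 98]);
translate([1653, 143, 576]) cube([84, 320, 98]);


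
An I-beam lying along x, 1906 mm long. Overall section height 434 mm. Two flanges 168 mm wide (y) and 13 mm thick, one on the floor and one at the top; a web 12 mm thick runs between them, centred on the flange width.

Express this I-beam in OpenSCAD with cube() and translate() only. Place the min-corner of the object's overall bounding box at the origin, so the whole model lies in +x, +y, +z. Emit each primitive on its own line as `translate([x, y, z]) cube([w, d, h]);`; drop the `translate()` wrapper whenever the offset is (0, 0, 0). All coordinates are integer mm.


cube([1906, 168, 13]);
translate([0, 78, 13]) cube([1906, 12, 408]);
translate([0, 0, 421]) cube([1906, 168, 13]);


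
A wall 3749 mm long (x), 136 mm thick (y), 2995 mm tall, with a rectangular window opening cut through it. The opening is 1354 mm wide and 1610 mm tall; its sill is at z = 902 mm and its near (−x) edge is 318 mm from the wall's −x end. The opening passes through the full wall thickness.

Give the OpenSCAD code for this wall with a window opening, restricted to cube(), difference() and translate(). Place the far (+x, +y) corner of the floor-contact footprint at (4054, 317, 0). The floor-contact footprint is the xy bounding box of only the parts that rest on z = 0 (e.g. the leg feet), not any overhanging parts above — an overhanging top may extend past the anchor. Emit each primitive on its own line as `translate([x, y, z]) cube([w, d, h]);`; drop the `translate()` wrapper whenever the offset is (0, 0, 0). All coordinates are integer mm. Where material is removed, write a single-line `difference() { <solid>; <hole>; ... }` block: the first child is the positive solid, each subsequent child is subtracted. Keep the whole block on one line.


difference() { translate([305, 181, 0]) cube([3749, 136, 2995]); translate([623, 181, 902]) cube([1354, 136, 1610]); }


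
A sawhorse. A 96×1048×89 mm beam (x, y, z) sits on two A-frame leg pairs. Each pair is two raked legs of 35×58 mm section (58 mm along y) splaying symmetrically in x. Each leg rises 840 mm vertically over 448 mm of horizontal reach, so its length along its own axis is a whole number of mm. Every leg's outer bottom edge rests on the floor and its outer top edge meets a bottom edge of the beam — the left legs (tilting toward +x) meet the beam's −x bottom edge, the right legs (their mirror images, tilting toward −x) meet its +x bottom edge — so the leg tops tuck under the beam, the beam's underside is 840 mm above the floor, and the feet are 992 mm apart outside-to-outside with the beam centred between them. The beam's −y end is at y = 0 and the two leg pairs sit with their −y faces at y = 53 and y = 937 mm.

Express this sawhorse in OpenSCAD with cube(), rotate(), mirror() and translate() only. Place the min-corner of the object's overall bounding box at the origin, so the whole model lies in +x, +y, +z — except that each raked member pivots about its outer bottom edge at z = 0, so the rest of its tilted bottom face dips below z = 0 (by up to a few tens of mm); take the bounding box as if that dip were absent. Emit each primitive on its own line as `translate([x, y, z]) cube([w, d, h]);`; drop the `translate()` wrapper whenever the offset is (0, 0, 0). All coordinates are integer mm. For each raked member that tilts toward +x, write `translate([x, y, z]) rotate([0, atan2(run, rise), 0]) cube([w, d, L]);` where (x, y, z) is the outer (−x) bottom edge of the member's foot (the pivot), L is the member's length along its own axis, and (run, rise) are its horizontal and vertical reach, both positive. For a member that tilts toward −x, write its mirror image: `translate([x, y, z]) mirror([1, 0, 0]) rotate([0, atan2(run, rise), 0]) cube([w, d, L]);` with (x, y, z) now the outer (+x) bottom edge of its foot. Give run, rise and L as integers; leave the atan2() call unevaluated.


// leg length = √(448² + 840²) = 952
// right-leg outer foot x = 2·448 + 96 = 992
// beam min-corner = (448, 0, 840)
translate([448, 0, 840]) cube([96, 1048, 89]);
translate([0, 53, 0]) rotate([0, atan2(448, 840), 0]) cube([35, 58, 952]);
translate([992, 53, 0]) mirror([1, 0, 0]) rotate([0, atan2(448, 840), 0]) cube([35, 58, 952]);
translate([0, 937, 0]) rotate([0, atan2(448, 840), 0]) cube([35, 58, 952]);
translate([992, 937, 0]) mirror([1, 0, 0]) rotate([0, atan2(448, 840), 0]) cube([35, 58, 952]);


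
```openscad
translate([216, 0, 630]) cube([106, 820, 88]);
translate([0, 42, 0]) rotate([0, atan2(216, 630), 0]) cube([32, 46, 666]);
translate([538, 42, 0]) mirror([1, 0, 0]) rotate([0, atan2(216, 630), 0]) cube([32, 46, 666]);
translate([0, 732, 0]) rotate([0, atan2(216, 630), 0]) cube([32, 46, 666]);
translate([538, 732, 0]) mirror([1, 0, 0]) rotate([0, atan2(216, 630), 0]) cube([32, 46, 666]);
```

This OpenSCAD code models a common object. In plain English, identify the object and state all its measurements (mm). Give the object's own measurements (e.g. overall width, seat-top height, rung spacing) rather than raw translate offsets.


A sawhorse. A 106×820×88 mm beam (x, y, z) sits on two A-frame leg pairs. Each pair is two raked legs of 32×46 mm section (46 mm along y) splaying symmetrically in x. Each leg rises 630 mm vertically over 216 mm of horizontal reach and is 666 mm long along its own axis. Every leg's outer bottom edge rests on the floor and its outer top edge meets a bottom edge of the beam — the left legs (tilting toward +x) meet the beam's −x bottom edge, the right legs (their mirror images, tilting toward −x) meet its +x bottom edge — so the leg tops tuck under the beam, the beam's underside is 630 mm above the floor, and the feet are 538 mm apart outside-to-outside with the beam centred between them. The two leg pairs are set in 42 mm from either end of the beam.


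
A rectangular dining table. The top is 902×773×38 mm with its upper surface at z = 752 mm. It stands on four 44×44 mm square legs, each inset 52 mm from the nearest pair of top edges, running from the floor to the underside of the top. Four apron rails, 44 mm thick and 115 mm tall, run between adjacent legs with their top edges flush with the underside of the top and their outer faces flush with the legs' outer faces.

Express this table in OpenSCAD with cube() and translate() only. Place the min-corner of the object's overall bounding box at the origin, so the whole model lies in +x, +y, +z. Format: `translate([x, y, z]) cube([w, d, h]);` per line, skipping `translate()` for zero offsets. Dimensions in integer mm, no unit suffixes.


// leg_h = 752 - 38 = 714
// apron z = 714 - 115 = 599
translate([0, 0, 714]) cube([902, 773, 38]);
translate([52, 52, 0]) cube([44, 44, 714]);
translate([806, 52, 0]) cube([44, 44, 714]);
translate([52, 677, 0]) cube([44, 44, 714]);
translate([806, 677, 0]) cube([44, 44, 714]);
translate([96, 52, 599]) cube([710, 44, 115]);
translate([96, 677, 599]) cube([710, 44, 115]);
translate([52, 96, 599]) cube([44, 581, 115]);
translate([806, 96, 599]) cube([44, 581, 115]);


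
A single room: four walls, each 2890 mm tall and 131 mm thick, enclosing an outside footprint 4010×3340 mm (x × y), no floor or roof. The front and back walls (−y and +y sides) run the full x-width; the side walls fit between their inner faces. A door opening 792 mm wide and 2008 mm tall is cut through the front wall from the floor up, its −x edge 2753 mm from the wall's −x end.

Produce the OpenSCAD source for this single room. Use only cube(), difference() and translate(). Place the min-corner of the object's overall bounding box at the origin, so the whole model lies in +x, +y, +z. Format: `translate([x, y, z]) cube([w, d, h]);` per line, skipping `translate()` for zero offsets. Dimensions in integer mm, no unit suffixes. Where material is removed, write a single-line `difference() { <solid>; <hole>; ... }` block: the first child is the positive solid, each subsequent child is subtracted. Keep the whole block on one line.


difference() { cube([4010, 131, 2890]); translate([2753, 0, 0]) cube([792, 131, 2008]); }
translate([0, 3209, 0]) cube([4010, 131, 2890]);
translate([0, 131, 0]) cube([131, 3078, 2890]);
translate([3879, 131, 0]) cube([131, 3078, 2890]);


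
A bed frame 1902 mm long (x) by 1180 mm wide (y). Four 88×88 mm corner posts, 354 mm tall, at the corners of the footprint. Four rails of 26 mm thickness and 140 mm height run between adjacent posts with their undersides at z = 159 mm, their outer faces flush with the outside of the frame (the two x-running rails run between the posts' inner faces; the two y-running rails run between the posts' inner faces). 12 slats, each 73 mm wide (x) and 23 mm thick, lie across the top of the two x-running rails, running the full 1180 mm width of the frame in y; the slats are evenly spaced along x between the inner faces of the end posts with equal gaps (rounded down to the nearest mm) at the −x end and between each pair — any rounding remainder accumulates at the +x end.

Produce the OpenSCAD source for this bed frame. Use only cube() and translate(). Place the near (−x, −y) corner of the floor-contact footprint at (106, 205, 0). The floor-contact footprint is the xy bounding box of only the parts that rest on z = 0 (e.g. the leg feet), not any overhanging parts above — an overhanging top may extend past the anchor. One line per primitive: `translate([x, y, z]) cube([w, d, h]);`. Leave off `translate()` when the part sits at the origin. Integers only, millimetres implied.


// slat z = rail_z + rail_h = 159 + 140 = 299
// slat gap = ⌊(1726 − 12·73) / 13⌋ = 65
translate([106, 205, 0]) cube([88, 88, 354]);
translate([106, 1297, 0]) cube([88, 88, 354]);
translate([1920, 205, 0]) cube([88, 88, 354]);
translate([1920, 1297, 0]) cube([88, 88, 354]);
translate([194, 205, 159]) cube([1726, 26, 140]);
translate([194, 1359, 159]) cube([1726, 26, 140]);
translate([106, 293, 159]) cube([26, 1004, 140]);
translate([1982, 293, 159]) cube([26, 1004, 140]);
translate([259, 205, 299]) cube([73, 1180, 23]);
translate([397, 205, 299]) cube([73, 1180, 23]);
translate([535, 205, 299]) cube([73, 1180, 23]);
translate([673, 205, 299]) cube([73, 1180, 23]);
translate([811, 205, 299]) cube([73, 1180, 23]);
translate([949, 205, 299]) cube([73, 1180, 23]);
translate([1087, 205, 299]) cube([73, 1180, 23]);
translate([1225, 205, 299]) cube([73, 1180, 23]);
translate([1363, 205, 299]) cube([73, 1180, 23]);
translate([1501, 205, 299]) cube([73, 1180, 23]);
translate([1639, 205, 299]) cube([73, 1180, 23]);
translate([1777, 205, 299]) cube([73, 1180, 23]);


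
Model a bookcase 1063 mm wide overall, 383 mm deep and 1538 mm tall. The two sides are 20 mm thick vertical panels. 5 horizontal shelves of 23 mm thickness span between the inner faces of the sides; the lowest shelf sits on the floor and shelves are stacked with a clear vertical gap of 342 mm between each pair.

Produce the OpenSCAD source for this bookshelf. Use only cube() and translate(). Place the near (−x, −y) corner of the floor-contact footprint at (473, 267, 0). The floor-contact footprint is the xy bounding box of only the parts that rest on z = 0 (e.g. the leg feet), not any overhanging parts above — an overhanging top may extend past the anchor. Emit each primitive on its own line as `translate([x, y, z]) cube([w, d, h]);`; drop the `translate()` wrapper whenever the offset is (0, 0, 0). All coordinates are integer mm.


translate([473, 267, 0]) cube([20, 383, 1538]);
translate([1516, 267, 0]) cube([20, 383, 1538]);
translate([493, 267, 0]) cube([1023, 383, 23]);
translate([493, 267, 365]) cube([1023, 383, 23]);
translate([493, 267, 730]) cube([1023, 383, 23]);
translate([493, 267, 1095]) cube([1023, 383, 23]);
translate([493, 267, 1460]) cube([1023, 383, 23]);


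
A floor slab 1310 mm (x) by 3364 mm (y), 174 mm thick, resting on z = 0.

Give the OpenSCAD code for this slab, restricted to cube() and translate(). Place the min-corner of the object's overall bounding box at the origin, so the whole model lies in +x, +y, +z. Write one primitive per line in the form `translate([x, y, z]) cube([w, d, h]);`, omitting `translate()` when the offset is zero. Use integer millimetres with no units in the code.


cube([1310, 3364, 174]);


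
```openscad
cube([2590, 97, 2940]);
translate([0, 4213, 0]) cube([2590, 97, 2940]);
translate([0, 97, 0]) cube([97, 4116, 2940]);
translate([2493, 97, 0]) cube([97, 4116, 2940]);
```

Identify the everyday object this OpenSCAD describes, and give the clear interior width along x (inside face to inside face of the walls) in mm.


A house (or room) frame. The interior width is 2396 mm.

Four 2940 mm walls enclosing a rectangle with no floor or roof — a room or house frame. Outside width is 2590 mm and wall thickness is 97 mm, so the interior width is 2590 − 2 × 97 = 2396 mm.


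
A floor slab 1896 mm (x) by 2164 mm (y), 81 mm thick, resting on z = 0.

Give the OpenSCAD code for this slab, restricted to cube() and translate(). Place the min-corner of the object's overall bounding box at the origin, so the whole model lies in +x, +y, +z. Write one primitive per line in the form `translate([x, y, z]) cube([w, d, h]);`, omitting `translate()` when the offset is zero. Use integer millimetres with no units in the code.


cube([1896, 2164, 81]);


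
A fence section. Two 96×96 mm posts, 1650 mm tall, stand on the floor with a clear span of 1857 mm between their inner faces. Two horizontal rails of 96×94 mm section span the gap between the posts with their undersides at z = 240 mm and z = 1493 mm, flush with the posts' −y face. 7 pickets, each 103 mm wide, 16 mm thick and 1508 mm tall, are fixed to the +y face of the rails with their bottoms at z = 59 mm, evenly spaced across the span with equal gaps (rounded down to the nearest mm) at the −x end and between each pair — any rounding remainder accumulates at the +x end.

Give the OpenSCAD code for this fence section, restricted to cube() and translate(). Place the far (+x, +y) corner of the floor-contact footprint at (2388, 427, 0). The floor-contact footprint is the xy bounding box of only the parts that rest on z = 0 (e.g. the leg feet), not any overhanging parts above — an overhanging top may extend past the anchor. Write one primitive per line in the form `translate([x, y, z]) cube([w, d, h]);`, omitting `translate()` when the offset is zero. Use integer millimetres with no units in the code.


translate([339, 331, 0]) cube([96, 96, 1650]);
translate([2292, 331, 0]) cube([96, 96, 1650]);
translate([435, 331, 240]) cube([1857, 96, 94]);
translate([435, 331, 1493]) cube([1857, 96, 94]);
translate([577, 427, 59]) cube([103, 16, 1508]);
translate([822, 427, 59]) cube([103, 16, 1508]);
translate([1067, 427, 59]) cube([103, 16, 1508]);
translate([1312, 427, 59]) cube([103, 16, 1508]);
translate([1557, 427, 59]) cube([103, 16, 1508]);
translate([1802, 427, 59]) cube([103, 16, 1508]);
translate([2047, 427, 59]) cube([103, 16, 1508]);


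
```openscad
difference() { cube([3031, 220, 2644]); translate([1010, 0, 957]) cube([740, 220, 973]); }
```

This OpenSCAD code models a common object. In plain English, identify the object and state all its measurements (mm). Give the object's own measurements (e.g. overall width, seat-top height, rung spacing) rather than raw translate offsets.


A wall 3031 mm long (x), 220 mm thick (y), 2644 mm tall, with a rectangular window opening cut through it. The opening is 740 mm wide and 973 mm tall; its sill is at z = 957 mm and its near (−x) edge is 1010 mm from the wall's −x end. The opening passes through the full wall thickness.


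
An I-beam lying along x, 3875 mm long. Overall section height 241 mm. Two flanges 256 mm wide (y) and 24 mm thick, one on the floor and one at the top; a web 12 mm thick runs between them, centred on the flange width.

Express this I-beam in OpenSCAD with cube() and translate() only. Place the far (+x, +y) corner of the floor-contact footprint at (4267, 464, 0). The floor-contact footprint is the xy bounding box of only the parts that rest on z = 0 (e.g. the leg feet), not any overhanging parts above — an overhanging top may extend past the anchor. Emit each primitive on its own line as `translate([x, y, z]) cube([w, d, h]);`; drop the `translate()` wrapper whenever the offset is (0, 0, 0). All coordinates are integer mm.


translate([392, 208, 0]) cube([3875, 256, 24]);
translate([392, 330, 24]) cube([3875, 12, 193]);
translate([392, 208, 217]) cube([3875, 256, 24]);


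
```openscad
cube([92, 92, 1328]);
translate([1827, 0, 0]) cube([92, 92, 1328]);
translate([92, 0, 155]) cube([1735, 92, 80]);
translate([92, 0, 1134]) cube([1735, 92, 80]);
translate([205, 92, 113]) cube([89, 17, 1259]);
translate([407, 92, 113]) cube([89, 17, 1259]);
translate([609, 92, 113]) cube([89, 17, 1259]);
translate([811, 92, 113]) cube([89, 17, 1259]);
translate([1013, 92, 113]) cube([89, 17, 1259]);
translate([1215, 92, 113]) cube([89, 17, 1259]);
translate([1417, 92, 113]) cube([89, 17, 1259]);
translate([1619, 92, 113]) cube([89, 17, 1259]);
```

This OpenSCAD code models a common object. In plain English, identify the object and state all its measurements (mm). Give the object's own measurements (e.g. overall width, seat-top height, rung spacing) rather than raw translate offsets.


A fence section. Two 92×92 mm posts, 1328 mm tall, stand on the floor with a clear span of 1735 mm between their inner faces. Two horizontal rails of 92×80 mm section span the gap between the posts with their undersides at z = 155 mm and z = 1134 mm, flush with the posts' −y face. 8 pickets, each 89 mm wide, 17 mm thick and 1259 mm tall, are fixed to the +y face of the rails with their bottoms at z = 113 mm, spaced across the span with a 113 mm gap after the −x post and between neighbouring pickets, with 119 mm left before the +x post.


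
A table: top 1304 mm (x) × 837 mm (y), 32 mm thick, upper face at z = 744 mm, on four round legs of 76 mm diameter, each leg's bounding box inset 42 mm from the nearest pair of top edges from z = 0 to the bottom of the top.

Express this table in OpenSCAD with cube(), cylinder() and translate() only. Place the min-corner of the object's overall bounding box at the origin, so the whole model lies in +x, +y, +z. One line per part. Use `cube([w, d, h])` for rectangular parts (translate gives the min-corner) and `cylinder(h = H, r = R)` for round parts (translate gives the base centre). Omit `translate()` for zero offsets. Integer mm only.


translate([0, 0, 712]) cube([1304, 837, 32]);
translate([80, 80, 0]) cylinder(h = 712, r = 38);
translate([1224, 80, 0]) cylinder(h = 712, r = 38);
translate([80, 757, 0]) cylinder(h = 712, r = 38);
translate([1224, 757, 0]) cylinder(h = 712, r = 38);


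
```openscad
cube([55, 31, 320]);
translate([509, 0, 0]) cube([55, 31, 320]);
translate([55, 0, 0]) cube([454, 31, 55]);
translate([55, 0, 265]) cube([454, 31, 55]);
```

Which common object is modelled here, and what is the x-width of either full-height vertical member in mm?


A picture frame. The border width is 55 mm.

Four thin pieces enclosing a rectangular opening — a picture frame. The two full-height stiles are 320 mm tall; the top rail sits at z = 265 and is 55 mm tall, so the border above the opening is 320 − 265 = 55 mm, matching the stile x-width.


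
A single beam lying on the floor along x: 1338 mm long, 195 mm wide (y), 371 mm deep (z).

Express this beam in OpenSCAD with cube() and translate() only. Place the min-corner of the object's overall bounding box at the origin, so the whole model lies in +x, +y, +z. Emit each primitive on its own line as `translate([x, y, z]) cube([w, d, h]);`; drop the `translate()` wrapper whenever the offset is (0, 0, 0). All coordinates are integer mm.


cube([1338, 195, 371]);


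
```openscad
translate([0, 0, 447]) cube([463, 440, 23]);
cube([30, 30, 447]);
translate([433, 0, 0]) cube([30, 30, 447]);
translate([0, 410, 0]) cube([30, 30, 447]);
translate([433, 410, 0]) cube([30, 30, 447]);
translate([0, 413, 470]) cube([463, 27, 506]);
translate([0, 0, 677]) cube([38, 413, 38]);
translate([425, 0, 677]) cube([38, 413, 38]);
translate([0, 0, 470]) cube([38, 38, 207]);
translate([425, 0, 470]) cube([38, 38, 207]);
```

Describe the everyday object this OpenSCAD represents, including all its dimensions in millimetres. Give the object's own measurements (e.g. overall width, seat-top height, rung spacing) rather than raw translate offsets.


A chair. The seat is a 463×440×23 mm slab with its top at z = 470 mm, on four 30×30 mm corner legs (flush with the seat edges, standing on z = 0). A flat backrest 27 mm thick, 506 mm tall, spans the full seat width and rises from the seat top along its +y edge, rear face flush with the rear of the seat. Two armrests of 38×38 mm section run along each side from the seat's front edge to the front of the backrest, top faces 245 mm above the seat top and outer faces flush with the seat's x-edges; a 38×38 mm post under the front of each armrest stands on the seat at the front corner.


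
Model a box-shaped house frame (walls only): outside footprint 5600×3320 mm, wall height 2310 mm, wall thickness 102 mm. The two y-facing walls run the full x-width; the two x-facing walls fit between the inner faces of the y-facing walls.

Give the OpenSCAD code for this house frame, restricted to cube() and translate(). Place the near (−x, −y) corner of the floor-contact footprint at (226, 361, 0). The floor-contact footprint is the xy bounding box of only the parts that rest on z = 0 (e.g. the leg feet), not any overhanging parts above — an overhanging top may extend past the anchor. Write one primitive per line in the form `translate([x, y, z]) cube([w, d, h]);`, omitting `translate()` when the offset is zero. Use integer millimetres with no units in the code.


translate([226, 361, 0]) cube([5600, 102, 2310]);
translate([226, 3579, 0]) cube([5600, 102, 2310]);
translate([226, 463, 0]) cube([102, 3116, 2310]);
translate([5724, 463, 0]) cube([102, 3116, 2310]);


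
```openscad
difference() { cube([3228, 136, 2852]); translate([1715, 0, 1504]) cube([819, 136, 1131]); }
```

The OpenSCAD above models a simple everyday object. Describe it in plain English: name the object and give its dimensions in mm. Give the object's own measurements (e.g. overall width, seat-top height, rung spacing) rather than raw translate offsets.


A wall 3228 mm long (x), 136 mm thick (y), 2852 mm tall, with a rectangular window opening cut through it. The opening is 819 mm wide and 1131 mm tall; its sill is at z = 1504 mm and its near (−x) edge is 1715 mm from the wall's −x end. The opening passes through the full wall thickness.


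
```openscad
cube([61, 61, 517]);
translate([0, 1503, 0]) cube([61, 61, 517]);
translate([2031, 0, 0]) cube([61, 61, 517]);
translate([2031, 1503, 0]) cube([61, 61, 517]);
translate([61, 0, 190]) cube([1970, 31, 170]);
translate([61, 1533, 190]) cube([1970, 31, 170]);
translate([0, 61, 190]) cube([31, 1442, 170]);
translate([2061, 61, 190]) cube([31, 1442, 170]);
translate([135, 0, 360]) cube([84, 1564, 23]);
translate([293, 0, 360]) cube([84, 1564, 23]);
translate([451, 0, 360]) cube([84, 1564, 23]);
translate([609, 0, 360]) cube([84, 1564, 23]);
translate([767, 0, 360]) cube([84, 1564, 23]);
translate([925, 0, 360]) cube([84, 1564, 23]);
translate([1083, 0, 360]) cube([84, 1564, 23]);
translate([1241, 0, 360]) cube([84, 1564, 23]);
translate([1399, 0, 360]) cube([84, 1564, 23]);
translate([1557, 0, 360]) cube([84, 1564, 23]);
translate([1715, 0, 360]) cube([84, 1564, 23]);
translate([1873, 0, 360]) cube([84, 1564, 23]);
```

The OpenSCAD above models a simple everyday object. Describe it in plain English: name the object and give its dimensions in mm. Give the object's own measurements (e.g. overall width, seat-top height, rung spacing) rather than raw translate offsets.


A bed frame 2092 mm long (x) by 1564 mm wide (y). Four 61×61 mm corner posts, 517 mm tall, at the corners of the footprint. Four rails of 31 mm thickness and 170 mm height run between adjacent posts with their undersides at z = 190 mm, their outer faces flush with the outside of the frame (the two x-running rails run between the posts' inner faces; the two y-running rails run between the posts' inner faces). 12 slats, each 84 mm wide (x) and 23 mm thick, lie across the top of the two x-running rails, running the full 1564 mm width of the frame in y; along x they sit between the end posts with a 74 mm gap after the −x posts and between neighbouring slats and before the +x posts.


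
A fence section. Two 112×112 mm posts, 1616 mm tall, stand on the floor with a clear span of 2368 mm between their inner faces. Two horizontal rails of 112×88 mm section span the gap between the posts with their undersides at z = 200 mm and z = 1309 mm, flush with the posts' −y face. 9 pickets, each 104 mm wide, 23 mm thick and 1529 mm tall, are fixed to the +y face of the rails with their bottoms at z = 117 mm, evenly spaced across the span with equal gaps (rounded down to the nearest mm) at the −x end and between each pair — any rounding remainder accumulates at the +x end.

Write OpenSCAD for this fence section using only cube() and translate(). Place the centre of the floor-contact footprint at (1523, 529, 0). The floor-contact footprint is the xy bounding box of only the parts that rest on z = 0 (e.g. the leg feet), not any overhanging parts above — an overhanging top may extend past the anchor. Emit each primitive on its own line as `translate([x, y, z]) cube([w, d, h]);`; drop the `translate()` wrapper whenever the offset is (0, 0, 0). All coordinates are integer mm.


translate([227, 473, 0]) cube([112, 112, 1616]);
translate([2707, 473, 0]) cube([112, 112, 1616]);
translate([339, 473, 200]) cube([2368, 112, 88]);
translate([339, 473, 1309]) cube([2368, 112, 88]);
translate([482, 585, 117]) cube([104, 23, 1529]);
translate([729, 585, 117]) cube([104, 23, 1529]);
translate([976, 585, 117]) cube([104, 23, 1529]);
translate([1223, 585, 117]) cube([104, 23, 1529]);
translate([1470, 585, 117]) cube([104, 23, 1529]);
translate([1717, 585, 117]) cube([104, 23, 1529]);
translate([1964, 585, 117]) cube([104, 23, 1529]);
translate([2211, 585, 117]) cube([104, 23, 1529]);
translate([2458, 585, 117]) cube([104, 23, 1529]);


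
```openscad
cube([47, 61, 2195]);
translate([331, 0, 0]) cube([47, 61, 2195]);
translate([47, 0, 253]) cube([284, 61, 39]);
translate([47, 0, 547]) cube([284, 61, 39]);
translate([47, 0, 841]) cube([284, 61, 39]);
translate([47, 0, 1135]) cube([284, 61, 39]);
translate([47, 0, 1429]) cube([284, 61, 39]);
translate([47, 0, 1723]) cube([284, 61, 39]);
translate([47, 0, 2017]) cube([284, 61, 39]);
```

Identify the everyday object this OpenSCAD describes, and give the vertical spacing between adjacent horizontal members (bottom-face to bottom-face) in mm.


A ladder. The rung spacing is 294 mm.

Two tall 47×61 posts with 7 short bars between them — a ladder. Adjacent rungs sit at z = 253 and z = 547, so the spacing is 547 − 253 = 294 mm.


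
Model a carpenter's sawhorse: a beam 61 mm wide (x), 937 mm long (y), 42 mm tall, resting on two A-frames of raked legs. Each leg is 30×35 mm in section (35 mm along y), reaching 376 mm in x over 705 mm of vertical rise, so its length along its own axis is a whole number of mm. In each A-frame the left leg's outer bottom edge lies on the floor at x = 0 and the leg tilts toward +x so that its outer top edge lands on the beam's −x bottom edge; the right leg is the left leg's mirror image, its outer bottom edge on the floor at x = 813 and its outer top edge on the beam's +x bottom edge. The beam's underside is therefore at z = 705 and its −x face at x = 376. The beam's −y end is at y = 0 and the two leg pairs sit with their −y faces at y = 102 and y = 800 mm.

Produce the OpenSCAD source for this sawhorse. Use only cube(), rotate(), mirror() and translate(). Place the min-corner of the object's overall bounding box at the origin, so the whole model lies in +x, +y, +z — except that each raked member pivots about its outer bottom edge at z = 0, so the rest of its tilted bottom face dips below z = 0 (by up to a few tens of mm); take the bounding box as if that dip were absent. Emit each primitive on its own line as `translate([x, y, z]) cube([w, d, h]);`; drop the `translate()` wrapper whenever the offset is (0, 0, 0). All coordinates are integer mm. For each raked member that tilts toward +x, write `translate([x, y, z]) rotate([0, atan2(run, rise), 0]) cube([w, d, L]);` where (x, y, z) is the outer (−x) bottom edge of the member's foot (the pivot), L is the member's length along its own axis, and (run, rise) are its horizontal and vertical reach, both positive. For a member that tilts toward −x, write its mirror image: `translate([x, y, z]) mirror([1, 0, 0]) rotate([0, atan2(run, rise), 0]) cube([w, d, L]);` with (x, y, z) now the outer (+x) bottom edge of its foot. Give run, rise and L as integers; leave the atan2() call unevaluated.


// leg length = √(376² + 705²) = 799
// right-leg outer foot x = 2·376 + 61 = 813
// beam min-corner = (376, 0, 705)
translate([376, 0, 705]) cube([61, 937, 42]);
translate([0, 102, 0]) rotate([0, atan2(376, 705), 0]) cube([30, 35, 799]);
translate([813, 102, 0]) mirror([1, 0, 0]) rotate([0, atan2(376, 705), 0]) cube([30, 35, 799]);
translate([0, 800, 0]) rotate([0, atan2(376, 705), 0]) cube([30, 35, 799]);
translate([813, 800, 0]) mirror([1, 0, 0]) rotate([0, atan2(376, 705), 0]) cube([30, 35, 799]);


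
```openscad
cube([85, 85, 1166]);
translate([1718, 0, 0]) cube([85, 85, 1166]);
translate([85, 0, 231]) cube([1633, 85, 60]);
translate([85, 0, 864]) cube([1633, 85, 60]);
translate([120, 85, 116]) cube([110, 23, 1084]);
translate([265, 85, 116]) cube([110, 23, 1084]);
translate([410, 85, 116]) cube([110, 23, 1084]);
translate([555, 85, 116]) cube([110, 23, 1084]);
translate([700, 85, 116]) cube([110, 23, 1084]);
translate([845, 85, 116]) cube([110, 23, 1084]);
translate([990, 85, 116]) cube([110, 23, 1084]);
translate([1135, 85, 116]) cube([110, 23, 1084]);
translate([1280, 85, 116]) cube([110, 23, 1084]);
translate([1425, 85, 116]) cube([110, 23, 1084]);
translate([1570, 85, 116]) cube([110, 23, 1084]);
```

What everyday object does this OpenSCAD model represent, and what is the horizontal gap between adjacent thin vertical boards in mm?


A fence section. The picket gap is 35 mm.

Two posts, two rails, 11 pickets — a fence section. Span 1633 mm holds 11 pickets of 110 mm with 12 equal gaps: ⌊(1633 − 11·110) / 12⌋ = 35 mm.


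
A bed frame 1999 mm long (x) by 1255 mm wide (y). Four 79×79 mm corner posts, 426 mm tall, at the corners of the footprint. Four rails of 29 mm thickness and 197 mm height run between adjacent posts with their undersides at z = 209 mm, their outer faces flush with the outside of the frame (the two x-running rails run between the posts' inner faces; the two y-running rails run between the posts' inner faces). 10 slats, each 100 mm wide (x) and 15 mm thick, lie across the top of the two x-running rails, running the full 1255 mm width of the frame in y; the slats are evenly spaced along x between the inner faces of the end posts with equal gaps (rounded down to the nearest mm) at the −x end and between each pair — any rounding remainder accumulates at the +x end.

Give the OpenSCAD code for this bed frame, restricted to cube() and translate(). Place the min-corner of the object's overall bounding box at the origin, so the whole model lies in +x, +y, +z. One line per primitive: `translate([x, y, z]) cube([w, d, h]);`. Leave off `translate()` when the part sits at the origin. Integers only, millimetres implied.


cube([79, 79, 426]);
translate([0, 1176, 0]) cube([79, 79, 426]);
translate([1920, 0, 0]) cube([79, 79, 426]);
translate([1920, 1176, 0]) cube([79, 79, 426]);
translate([79, 0, 209]) cube([1841, 29, 197]);
translate([79, 1226, 209]) cube([1841, 29, 197]);
translate([0, 79, 209]) cube([29, 1097, 197]);
translate([1970, 79, 209]) cube([29, 1097, 197]);
translate([155, 0, 406]) cube([100, 1255, 15]);
translate([331, 0, 406]) cube([100, 1255, 15]);
translate([507, 0, 406]) cube([100, 1255, 15]);
translate([683, 0, 406]) cube([100, 1255, 15]);
translate([859, 0, 406]) cube([100, 1255, 15]);
translate([1035, 0, 406]) cube([100, 1255, 15]);
translate([1211, 0, 406]) cube([100, 1255, 15]);
translate([1387, 0, 406]) cube([100, 1255, 15]);
translate([1563, 0, 406]) cube([100, 1255, 15]);
translate([1739, 0, 406]) cube([100, 1255, 15]);


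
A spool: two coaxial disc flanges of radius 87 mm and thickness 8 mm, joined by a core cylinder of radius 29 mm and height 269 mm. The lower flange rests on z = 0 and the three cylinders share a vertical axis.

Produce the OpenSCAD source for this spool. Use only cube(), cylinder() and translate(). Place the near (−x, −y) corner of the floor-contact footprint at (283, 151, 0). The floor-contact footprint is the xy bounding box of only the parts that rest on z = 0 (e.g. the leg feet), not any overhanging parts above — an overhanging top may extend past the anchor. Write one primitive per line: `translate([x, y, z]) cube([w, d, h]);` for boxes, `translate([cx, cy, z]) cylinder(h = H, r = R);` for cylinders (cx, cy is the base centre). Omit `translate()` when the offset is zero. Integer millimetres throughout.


translate([370, 238, 0]) cylinder(h = 8, r = 87);
translate([370, 238, 8]) cylinder(h = 269, r = 29);
translate([370, 238, 277]) cylinder(h = 8, r = 87);


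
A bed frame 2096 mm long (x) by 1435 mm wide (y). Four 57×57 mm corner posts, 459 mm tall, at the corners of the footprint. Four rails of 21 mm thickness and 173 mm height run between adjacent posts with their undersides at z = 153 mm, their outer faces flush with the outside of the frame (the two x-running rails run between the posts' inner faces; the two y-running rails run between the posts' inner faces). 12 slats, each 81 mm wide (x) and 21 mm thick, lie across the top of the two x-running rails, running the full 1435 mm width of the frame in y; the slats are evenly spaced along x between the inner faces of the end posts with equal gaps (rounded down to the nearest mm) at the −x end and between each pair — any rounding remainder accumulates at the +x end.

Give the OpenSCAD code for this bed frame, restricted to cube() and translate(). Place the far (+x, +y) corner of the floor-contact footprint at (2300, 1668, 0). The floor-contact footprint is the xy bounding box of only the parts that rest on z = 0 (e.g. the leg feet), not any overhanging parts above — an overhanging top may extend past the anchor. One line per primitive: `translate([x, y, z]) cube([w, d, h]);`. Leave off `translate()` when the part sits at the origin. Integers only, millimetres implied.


translate([204, 233, 0]) cube([57, 57, 459]);
translate([204, 1611, 0]) cube([57, 57, 459]);
translate([2243, 233, 0]) cube([57, 57, 459]);
translate([2243, 1611, 0]) cube([57, 57, 459]);
translate([261, 233, 153]) cube([1982, 21, 173]);
translate([261, 1647, 153]) cube([1982, 21, 173]);
translate([204, 290, 153]) cube([21, 1321, 173]);
translate([2279, 290, 153]) cube([21, 1321, 173]);
translate([338, 233, 326]) cube([81, 1435, 21]);
translate([496, 233, 326]) cube([81, 1435, 21]);
translate([654, 233, 326]) cube([81, 1435, 21]);
translate([812, 233, 326]) cube([81, 1435, 21]);
translate([970, 233, 326]) cube([81, 1435, 21]);
translate([1128, 233, 326]) cube([81, 1435, 21]);
translate([1286, 233, 326]) cube([81, 1435, 21]);
translate([1444, 233, 326]) cube([81, 1435, 21]);
translate([1602, 233, 326]) cube([81, 1435, 21]);
translate([1760, 233, 326]) cube([81, 1435, 21]);
translate([1918, 233, 326]) cube([81, 1435, 21]);
translate([2076, 233, 326]) cube([81, 1435, 21]);
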